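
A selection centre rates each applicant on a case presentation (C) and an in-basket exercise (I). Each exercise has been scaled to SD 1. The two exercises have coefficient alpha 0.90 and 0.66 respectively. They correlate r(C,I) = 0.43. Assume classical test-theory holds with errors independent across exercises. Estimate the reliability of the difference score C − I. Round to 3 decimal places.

Var(C−I) = 1 + 1 − 2·0.43 = 2 − 0.86 = 1.14.
Under uncorrelated errors the observed covariances equal the true-score covariances, so only the own-variance terms attenuate.
True-score variance = [0.90 + 0.66] − 0.86 = 1.56 − 0.86 = 0.7.
Reliability = 0.7 / 1.14 = 0.614.

0.614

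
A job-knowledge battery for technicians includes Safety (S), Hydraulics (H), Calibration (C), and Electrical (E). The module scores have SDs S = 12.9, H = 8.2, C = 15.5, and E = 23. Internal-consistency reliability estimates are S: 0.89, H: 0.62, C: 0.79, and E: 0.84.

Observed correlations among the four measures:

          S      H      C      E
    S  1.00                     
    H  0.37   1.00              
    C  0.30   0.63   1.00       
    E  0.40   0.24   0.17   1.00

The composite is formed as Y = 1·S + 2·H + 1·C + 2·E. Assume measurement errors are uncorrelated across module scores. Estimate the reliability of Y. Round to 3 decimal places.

Var(Y) = 12.9² + 2²·8.2² + 15.5² + 2²·23² + 2·[2·12.9·8.2·0.37 + 12.9·15.5·0.30 + 2·12.9·23·0.40 + 2·8.2·15.5·0.63 + 4·8.2·23·0.24 + 2·15.5·23·0.17] = 2791.62 + 1676.07 = 4467.69.
With uncorrelated errors the cross-covariances are all true-score covariance, so they carry over unchanged; only the diagonal terms shrink to ρᵢσᵢ².
True-score variance = [12.9²·0.89 + 2²·8.2²·0.62 + 15.5²·0.79 + 2²·23²·0.84] + 1676.07 = 2282.1 + 1676.07 = 3958.17.
Reliability = 3958.17 / 4467.69 = 0.886.

0.886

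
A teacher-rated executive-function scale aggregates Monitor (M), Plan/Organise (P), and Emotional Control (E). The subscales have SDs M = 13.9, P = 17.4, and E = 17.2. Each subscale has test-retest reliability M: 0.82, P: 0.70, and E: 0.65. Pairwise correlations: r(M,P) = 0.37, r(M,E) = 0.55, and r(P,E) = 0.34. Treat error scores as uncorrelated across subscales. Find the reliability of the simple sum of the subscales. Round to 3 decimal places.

0.841

Var(M+P+E) = 13.9² + 17.4² + 17.2² + 2·[13.9·17.4·0.37 + 13.9·17.2·0.55 + 17.4·17.2·0.34] = 791.81 + 645.475 = 1437.28.
Because errors are independent across components, Cov(Tᵢ,Tⱼ) = Cov(Xᵢ,Xⱼ); the off-diagonal part of the true-score variance is the same as above.
True-score variance = [13.9²·0.82 + 17.4²·0.70 + 17.2²·0.65] + 645.475 = 562.66 + 645.475 = 1208.13.
Reliability = 1208.13 / 1437.28 = 0.841.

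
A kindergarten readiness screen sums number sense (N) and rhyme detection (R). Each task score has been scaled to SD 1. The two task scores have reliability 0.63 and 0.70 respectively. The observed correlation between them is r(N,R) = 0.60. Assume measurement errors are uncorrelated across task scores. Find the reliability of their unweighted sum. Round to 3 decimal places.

Var(N+R) = 2 + 2·[0.60] = 2 + 1.2 = 3.2.
With uncorrelated errors the cross-covariances are all true-score covariance, so they carry over unchanged; only the diagonal terms shrink to ρᵢσᵢ².
True-score variance = [0.63 + 0.70] + 1.2 = 1.33 + 1.2 = 2.53.
Reliability = 2.53 / 3.2 = 0.791.

0.791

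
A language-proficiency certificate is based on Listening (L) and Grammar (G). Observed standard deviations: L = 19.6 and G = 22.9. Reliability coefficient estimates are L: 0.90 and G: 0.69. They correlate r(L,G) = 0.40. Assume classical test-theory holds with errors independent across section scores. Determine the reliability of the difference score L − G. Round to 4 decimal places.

0.6342

Var(L−G) = 19.6² + 22.9² − 2·19.6·22.9·0.40 = 908.57 − 359.072 = 549.498.
Because errors are independent across components, Cov(Tᵢ,Tⱼ) = Cov(Xᵢ,Xⱼ); the off-diagonal part of the true-score variance is the same as above.
True-score variance = [19.6²·0.90 + 22.9²·0.69] − 359.072 = 707.587 − 359.072 = 348.515.
Reliability = 348.515 / 549.498 = 0.6342.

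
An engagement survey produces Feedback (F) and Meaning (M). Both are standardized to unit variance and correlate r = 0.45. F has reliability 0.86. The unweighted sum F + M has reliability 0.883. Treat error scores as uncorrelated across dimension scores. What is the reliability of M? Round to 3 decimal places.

Var(F+M) = 2 + 2·0.45 = 2.900.
True-score variance = ρ_F + ρ_M + 2·0.45, so 0.883 = (0.86 + ρ_M + 0.90) / 2.900.
ρ_M = 0.883·2.900 − 0.86 − 0.90 = 0.801.

0.801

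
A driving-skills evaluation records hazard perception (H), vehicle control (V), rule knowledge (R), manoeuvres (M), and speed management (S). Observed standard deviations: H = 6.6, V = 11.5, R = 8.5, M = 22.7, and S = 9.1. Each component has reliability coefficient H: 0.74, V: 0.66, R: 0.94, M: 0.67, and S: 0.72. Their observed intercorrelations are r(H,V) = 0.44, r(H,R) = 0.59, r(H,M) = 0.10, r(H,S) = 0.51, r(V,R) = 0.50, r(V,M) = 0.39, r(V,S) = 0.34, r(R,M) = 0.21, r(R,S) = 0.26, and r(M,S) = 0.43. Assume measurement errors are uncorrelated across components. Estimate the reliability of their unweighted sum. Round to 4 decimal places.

0.8543

Var(H+V+R+M+S) = 6.6² + 11.5² + 8.5² + 22.7² + 9.1² + 2·[6.6·11.5·0.44 + 6.6·8.5·0.59 + 6.6·22.7·0.10 + 6.6·9.1·0.51 + 11.5·8.5·0.50 + 11.5·22.7·0.39 + 11.5·9.1·0.34 + 8.5·22.7·0.21 + 8.5·9.1·0.26 + 22.7·9.1·0.43] = 846.16 + 895.657 = 1741.82.
Under uncorrelated errors the observed covariances equal the true-score covariances, so only the own-variance terms attenuate.
True-score variance = [6.6²·0.74 + 11.5²·0.66 + 8.5²·0.94 + 22.7²·0.67 + 9.1²·0.72] + 895.657 = 592.302 + 895.657 = 1487.96.
Reliability = 1487.96 / 1741.82 = 0.8543.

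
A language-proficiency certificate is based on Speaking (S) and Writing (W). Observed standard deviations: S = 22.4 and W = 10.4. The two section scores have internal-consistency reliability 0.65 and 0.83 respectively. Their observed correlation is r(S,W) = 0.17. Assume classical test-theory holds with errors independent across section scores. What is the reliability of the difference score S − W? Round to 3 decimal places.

Var(S−W) = 22.4² + 10.4² − 2·22.4·10.4·0.17 = 609.92 − 79.2064 = 530.714.
With uncorrelated errors the cross-covariances are all true-score covariance, so they carry over unchanged; only the diagonal terms shrink to ρᵢσᵢ².
True-score variance = [22.4²·0.65 + 10.4²·0.83] − 79.2064 = 415.917 − 79.2064 = 336.71.
Reliability = 336.71 / 530.714 = 0.634.

0.634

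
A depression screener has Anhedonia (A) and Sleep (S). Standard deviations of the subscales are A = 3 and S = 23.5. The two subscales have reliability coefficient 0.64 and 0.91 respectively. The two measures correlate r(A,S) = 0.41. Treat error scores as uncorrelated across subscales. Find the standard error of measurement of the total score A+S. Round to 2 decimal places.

Var(total) = 561.25 + 57.81 = 619.06.
True-score variance = 508.308 + 57.81 = 566.117, so reliability = 0.9145.
Error variance = 619.06 − 566.117 = 52.9425; SEM = √52.9425 = 7.28.

7.28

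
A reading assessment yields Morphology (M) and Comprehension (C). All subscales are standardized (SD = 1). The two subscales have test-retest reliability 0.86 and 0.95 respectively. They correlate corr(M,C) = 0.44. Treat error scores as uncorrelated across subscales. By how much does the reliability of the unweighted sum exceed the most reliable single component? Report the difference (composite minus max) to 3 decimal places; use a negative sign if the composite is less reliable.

Var(sum) = 2 + 0.88 = 2.88; true-score variance = 1.81 + 0.88 = 2.69; composite reliability = 0.9340.
Max component reliability = 0.9500.
Difference = 0.9340 − 0.9500 = -0.016.

-0.016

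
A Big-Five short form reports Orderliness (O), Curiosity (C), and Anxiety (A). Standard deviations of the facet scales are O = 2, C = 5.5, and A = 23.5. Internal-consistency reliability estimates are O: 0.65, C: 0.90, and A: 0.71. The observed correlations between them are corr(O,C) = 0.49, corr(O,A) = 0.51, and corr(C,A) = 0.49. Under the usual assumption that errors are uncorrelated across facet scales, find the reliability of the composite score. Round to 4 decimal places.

Var(O+C+A) = 2² + 5.5² + 23.5² + 2·[2·5.5·0.49 + 2·23.5·0.51 + 5.5·23.5·0.49] = 586.5 + 185.385 = 771.885.
Because errors are independent across components, Cov(Tᵢ,Tⱼ) = Cov(Xᵢ,Xⱼ); the off-diagonal part of the true-score variance is the same as above.
True-score variance = [2²·0.65 + 5.5²·0.90 + 23.5²·0.71] + 185.385 = 421.922 + 185.385 = 607.307.
Reliability = 607.307 / 771.885 = 0.7868.

0.7868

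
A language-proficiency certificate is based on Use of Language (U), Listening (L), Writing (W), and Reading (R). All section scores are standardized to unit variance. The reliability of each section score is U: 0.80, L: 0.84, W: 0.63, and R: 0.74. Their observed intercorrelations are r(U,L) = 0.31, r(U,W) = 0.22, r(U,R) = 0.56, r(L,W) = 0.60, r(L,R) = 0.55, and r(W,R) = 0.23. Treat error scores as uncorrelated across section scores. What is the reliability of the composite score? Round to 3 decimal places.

Var(U+L+W+R) = 4 + 2·[0.31 + 0.22 + 0.56 + 0.60 + 0.55 + 0.23] = 4 + 4.94 = 8.94.
With uncorrelated errors the cross-covariances are all true-score covariance, so they carry over unchanged; only the diagonal terms shrink to ρᵢσᵢ².
True-score variance = [0.80 + 0.84 + 0.63 + 0.74] + 4.94 = 3.01 + 4.94 = 7.95.
Reliability = 7.95 / 8.94 = 0.889.

0.889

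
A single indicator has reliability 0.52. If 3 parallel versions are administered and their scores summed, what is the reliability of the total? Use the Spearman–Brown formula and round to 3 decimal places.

0.765

ρ_k = kρ / (1 + (k−1)ρ) = 3·0.52 / (1 + 2·0.52) = 1.560 / 2.040 = 0.765.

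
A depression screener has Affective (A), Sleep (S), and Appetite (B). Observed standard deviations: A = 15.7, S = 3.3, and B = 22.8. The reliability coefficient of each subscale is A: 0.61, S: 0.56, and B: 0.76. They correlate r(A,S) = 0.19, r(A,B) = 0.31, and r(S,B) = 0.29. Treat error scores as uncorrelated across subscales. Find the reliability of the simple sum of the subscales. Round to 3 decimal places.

0.788

Var(A+S+B) = 15.7² + 3.3² + 22.8² + 2·[15.7·3.3·0.19 + 15.7·22.8·0.31 + 3.3·22.8·0.29] = 777.22 + 285.262 = 1062.48.
Because errors are independent across components, Cov(Tᵢ,Tⱼ) = Cov(Xᵢ,Xⱼ); the off-diagonal part of the true-score variance is the same as above.
True-score variance = [15.7²·0.61 + 3.3²·0.56 + 22.8²·0.76] + 285.262 = 551.536 + 285.262 = 836.798.
Reliability = 836.798 / 1062.48 = 0.788.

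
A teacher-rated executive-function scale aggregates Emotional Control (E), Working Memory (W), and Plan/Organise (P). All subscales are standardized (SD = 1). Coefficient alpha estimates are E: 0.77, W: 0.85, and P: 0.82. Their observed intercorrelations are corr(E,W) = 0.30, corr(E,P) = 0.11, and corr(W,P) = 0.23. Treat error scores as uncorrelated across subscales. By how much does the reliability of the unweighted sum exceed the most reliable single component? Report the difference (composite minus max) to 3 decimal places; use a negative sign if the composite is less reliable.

0.019

Var(sum) = 3 + 1.28 = 4.28; true-score variance = 2.44 + 1.28 = 3.72; composite reliability = 0.8692.
Max component reliability = 0.8500.
Difference = 0.8692 − 0.8500 = 0.019.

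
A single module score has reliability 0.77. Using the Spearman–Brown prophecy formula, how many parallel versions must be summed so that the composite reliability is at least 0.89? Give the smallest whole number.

3

k ≥ ρ*(1−ρ₁)/(ρ₁(1−ρ*)) = 0.89·0.23 / (0.77·0.11) = 2.417.
Smallest integer k = 3.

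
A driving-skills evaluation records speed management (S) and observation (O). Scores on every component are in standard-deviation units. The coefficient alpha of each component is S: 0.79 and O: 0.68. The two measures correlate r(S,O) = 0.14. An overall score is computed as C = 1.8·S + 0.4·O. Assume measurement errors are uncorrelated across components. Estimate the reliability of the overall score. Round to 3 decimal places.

Var(C) = 1.8² + 0.4² + 2·[0.72·0.14] = 3.4 + 0.2016 = 3.6016.
With uncorrelated errors the cross-covariances are all true-score covariance, so they carry over unchanged; only the diagonal terms shrink to ρᵢσᵢ².
True-score variance = [1.8²·0.79 + 0.4²·0.68] + 0.2016 = 2.6684 + 0.2016 = 2.87.
Reliability = 2.87 / 3.6016 = 0.797.

0.797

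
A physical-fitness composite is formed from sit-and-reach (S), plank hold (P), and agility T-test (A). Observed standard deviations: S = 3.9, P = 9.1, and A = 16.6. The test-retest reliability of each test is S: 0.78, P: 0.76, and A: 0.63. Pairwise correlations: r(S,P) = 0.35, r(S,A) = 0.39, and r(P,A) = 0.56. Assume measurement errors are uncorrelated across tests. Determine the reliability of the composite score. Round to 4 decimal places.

0.7975

Var(S+P+A) = 3.9² + 9.1² + 16.6² + 2·[3.9·9.1·0.35 + 3.9·16.6·0.39 + 9.1·16.6·0.56] = 373.58 + 244.527 = 618.107.
Under uncorrelated errors the observed covariances equal the true-score covariances, so only the own-variance terms attenuate.
True-score variance = [3.9²·0.78 + 9.1²·0.76 + 16.6²·0.63] + 244.527 = 248.402 + 244.527 = 492.93.
Reliability = 492.93 / 618.107 = 0.7975.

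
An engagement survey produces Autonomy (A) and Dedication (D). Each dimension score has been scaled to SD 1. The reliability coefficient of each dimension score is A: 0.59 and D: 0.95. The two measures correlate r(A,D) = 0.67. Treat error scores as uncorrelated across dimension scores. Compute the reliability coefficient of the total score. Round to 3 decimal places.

Var(A+D) = 2 + 2·[0.67] = 2 + 1.34 = 3.34.
Under uncorrelated errors the observed covariances equal the true-score covariances, so only the own-variance terms attenuate.
True-score variance = [0.59 + 0.95] + 1.34 = 1.54 + 1.34 = 2.88.
Reliability = 2.88 / 3.34 = 0.862.

0.862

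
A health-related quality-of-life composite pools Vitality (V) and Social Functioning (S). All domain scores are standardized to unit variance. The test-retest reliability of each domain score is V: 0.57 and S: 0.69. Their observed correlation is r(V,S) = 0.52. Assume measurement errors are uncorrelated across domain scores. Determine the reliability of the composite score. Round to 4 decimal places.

Var(V+S) = 2 + 2·[0.52] = 2 + 1.04 = 3.04.
Because errors are independent across components, Cov(Tᵢ,Tⱼ) = Cov(Xᵢ,Xⱼ); the off-diagonal part of the true-score variance is the same as above.
True-score variance = [0.57 + 0.69] + 1.04 = 1.26 + 1.04 = 2.3.
Reliability = 2.3 / 3.04 = 0.7566.

0.7566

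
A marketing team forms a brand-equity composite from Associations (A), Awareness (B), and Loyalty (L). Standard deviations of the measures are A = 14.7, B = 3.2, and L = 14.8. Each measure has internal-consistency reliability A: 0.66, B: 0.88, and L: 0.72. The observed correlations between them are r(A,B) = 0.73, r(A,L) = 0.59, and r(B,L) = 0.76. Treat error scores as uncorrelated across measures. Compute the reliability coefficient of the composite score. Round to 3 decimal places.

Var(A+B+L) = 14.7² + 3.2² + 14.8² + 2·[14.7·3.2·0.73 + 14.7·14.8·0.59 + 3.2·14.8·0.76] = 445.37 + 397.386 = 842.756.
Because errors are independent across components, Cov(Tᵢ,Tⱼ) = Cov(Xᵢ,Xⱼ); the off-diagonal part of the true-score variance is the same as above.
True-score variance = [14.7²·0.66 + 3.2²·0.88 + 14.8²·0.72] + 397.386 = 309.339 + 397.386 = 706.726.
Reliability = 706.726 / 842.756 = 0.839.

0.839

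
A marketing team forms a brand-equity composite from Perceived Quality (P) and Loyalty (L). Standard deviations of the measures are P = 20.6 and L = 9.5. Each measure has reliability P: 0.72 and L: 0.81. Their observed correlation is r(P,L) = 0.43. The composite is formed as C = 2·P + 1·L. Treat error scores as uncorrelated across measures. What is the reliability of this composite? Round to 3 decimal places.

Var(C) = 2²·20.6² + 9.5² + 2·[2·20.6·9.5·0.43] = 1787.69 + 336.604 = 2124.29.
With uncorrelated errors the cross-covariances are all true-score covariance, so they carry over unchanged; only the diagonal terms shrink to ρᵢσᵢ².
True-score variance = [2²·20.6²·0.72 + 9.5²·0.81] + 336.604 = 1295.26 + 336.604 = 1631.86.
Reliability = 1631.86 / 2124.29 = 0.768.

0.768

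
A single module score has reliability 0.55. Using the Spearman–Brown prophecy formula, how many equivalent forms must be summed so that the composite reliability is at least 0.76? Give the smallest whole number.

k ≥ ρ*(1−ρ₁)/(ρ₁(1−ρ*)) = 0.76·0.45 / (0.55·0.24) = 2.591.
Smallest integer k = 3.

3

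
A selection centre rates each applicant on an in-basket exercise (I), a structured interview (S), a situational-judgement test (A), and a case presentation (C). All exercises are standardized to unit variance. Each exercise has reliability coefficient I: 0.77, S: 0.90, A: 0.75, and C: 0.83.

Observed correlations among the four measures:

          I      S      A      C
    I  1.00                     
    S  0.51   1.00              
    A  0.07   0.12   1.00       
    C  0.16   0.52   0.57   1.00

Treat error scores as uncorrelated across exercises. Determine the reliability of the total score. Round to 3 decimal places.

Var(I+S+A+C) = 4 + 2·[0.51 + 0.07 + 0.16 + 0.12 + 0.52 + 0.57] = 4 + 3.9 = 7.9.
Under uncorrelated errors the observed covariances equal the true-score covariances, so only the own-variance terms attenuate.
True-score variance = [0.77 + 0.90 + 0.75 + 0.83] + 3.9 = 3.25 + 3.9 = 7.15.
Reliability = 7.15 / 7.9 = 0.905.

0.905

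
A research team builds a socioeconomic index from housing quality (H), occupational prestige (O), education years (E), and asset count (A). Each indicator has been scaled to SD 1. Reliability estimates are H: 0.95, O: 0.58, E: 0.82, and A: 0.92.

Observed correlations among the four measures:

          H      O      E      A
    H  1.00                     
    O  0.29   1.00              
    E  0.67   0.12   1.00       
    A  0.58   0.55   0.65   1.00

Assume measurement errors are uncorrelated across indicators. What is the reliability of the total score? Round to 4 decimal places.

Var(H+O+E+A) = 4 + 2·[0.29 + 0.67 + 0.58 + 0.12 + 0.55 + 0.65] = 4 + 5.72 = 9.72.
Because errors are independent across components, Cov(Tᵢ,Tⱼ) = Cov(Xᵢ,Xⱼ); the off-diagonal part of the true-score variance is the same as above.
True-score variance = [0.95 + 0.58 + 0.82 + 0.92] + 5.72 = 3.27 + 5.72 = 8.99.
Reliability = 8.99 / 9.72 = 0.9249.

0.9249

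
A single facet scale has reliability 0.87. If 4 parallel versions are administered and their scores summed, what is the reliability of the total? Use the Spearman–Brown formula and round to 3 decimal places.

ρ_k = kρ / (1 + (k−1)ρ) = 4·0.87 / (1 + 3·0.87) = 3.480 / 3.610 = 0.964.

0.964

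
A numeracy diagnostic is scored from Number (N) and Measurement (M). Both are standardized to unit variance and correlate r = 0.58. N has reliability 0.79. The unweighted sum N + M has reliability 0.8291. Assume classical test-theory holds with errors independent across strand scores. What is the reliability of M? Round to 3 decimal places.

0.670

Var(N+M) = 2 + 2·0.58 = 3.160.
True-score variance = ρ_N + ρ_M + 2·0.58, so 0.8291 = (0.79 + ρ_M + 1.16) / 3.160.
ρ_M = 0.8291·3.160 − 0.79 − 1.16 = 0.670.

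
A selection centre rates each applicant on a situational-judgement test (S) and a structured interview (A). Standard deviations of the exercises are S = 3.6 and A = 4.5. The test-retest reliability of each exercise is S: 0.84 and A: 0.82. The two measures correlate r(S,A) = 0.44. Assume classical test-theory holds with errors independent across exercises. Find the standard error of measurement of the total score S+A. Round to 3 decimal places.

2.391

Var(total) = 33.21 + 14.256 = 47.466.
True-score variance = 27.4914 + 14.256 = 41.7474, so reliability = 0.8795.
Error variance = 47.466 − 41.7474 = 5.7186; SEM = √5.7186 = 2.391.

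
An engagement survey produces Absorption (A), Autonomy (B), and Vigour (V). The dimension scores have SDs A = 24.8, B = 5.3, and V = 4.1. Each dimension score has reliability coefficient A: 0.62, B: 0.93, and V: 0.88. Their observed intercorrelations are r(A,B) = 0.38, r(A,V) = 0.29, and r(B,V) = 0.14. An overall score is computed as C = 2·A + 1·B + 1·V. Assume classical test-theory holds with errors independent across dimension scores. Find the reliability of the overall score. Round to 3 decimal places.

0.668

Var(C) = 2²·24.8² + 5.3² + 4.1² + 2·[2·24.8·5.3·0.38 + 2·24.8·4.1·0.29 + 5.3·4.1·0.14] = 2505.06 + 323.822 = 2828.88.
Under uncorrelated errors the observed covariances equal the true-score covariances, so only the own-variance terms attenuate.
True-score variance = [2²·24.8²·0.62 + 5.3²·0.93 + 4.1²·0.88] + 323.822 = 1566.22 + 323.822 = 1890.04.
Reliability = 1890.04 / 2828.88 = 0.668.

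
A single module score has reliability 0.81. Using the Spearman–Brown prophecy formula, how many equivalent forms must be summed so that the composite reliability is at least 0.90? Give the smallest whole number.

k ≥ ρ*(1−ρ₁)/(ρ₁(1−ρ*)) = 0.90·0.19 / (0.81·0.10) = 2.111.
Smallest integer k = 3.

3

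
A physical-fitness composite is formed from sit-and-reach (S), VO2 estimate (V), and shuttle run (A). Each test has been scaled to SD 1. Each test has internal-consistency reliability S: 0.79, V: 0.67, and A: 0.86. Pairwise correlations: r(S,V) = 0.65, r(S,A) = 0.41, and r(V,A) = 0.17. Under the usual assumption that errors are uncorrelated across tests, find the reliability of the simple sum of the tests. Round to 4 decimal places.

Var(S+V+A) = 3 + 2·[0.65 + 0.41 + 0.17] = 3 + 2.46 = 5.46.
With uncorrelated errors the cross-covariances are all true-score covariance, so they carry over unchanged; only the diagonal terms shrink to ρᵢσᵢ².
True-score variance = [0.79 + 0.67 + 0.86] + 2.46 = 2.32 + 2.46 = 4.78.
Reliability = 4.78 / 5.46 = 0.8755.

0.8755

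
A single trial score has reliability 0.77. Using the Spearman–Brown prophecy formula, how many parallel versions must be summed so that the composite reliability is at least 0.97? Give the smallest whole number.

k ≥ ρ*(1−ρ₁)/(ρ₁(1−ρ*)) = 0.97·0.23 / (0.77·0.03) = 9.658.
Smallest integer k = 10.

10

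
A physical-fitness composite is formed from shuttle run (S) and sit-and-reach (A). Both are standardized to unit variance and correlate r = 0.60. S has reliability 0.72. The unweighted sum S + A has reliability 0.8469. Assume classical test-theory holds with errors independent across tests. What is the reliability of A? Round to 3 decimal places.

Var(S+A) = 2 + 2·0.60 = 3.200.
True-score variance = ρ_S + ρ_A + 2·0.60, so 0.8469 = (0.72 + ρ_A + 1.20) / 3.200.
ρ_A = 0.8469·3.200 − 0.72 − 1.20 = 0.790.

0.790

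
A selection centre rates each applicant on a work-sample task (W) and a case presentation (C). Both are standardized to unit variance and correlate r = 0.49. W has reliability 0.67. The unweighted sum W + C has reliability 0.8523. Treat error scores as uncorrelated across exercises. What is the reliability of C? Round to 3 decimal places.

Var(W+C) = 2 + 2·0.49 = 2.980.
True-score variance = ρ_W + ρ_C + 2·0.49, so 0.8523 = (0.67 + ρ_C + 0.98) / 2.980.
ρ_C = 0.8523·2.980 − 0.67 − 0.98 = 0.890.

0.890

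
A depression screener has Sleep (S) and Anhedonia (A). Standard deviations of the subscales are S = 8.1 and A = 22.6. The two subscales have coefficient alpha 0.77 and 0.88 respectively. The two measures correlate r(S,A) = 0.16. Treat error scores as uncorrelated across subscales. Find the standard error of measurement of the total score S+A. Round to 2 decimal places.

Var(total) = 576.37 + 58.5792 = 634.949.
True-score variance = 499.989 + 58.5792 = 558.568, so reliability = 0.8797.
Error variance = 634.949 − 558.568 = 76.3815; SEM = √76.3815 = 8.74.

8.74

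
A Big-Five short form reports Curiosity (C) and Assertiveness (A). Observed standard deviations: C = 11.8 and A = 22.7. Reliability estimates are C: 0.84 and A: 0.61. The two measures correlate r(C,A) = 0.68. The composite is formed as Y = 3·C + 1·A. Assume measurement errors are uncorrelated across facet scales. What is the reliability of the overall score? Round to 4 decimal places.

Var(Y) = 3²·11.8² + 22.7² + 2·[3·11.8·22.7·0.68] = 1768.45 + 1092.87 = 2861.32.
Under uncorrelated errors the observed covariances equal the true-score covariances, so only the own-variance terms attenuate.
True-score variance = [3²·11.8²·0.84 + 22.7²·0.61] + 1092.87 = 1366.98 + 1092.87 = 2459.85.
Reliability = 2459.85 / 2861.32 = 0.8597.

0.8597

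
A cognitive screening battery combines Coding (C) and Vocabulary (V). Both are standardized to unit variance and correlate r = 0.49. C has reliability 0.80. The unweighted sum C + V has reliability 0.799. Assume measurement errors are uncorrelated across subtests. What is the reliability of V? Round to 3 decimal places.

0.601

Var(C+V) = 2 + 2·0.49 = 2.980.
True-score variance = ρ_C + ρ_V + 2·0.49, so 0.799 = (0.80 + ρ_V + 0.98) / 2.980.
ρ_V = 0.799·2.980 − 0.80 − 0.98 = 0.601.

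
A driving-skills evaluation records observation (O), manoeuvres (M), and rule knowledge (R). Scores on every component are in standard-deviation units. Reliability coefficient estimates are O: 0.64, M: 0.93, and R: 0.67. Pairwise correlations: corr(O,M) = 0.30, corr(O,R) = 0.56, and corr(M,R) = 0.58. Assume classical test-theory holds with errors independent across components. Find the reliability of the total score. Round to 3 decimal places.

Var(O+M+R) = 3 + 2·[0.30 + 0.56 + 0.58] = 3 + 2.88 = 5.88.
With uncorrelated errors the cross-covariances are all true-score covariance, so they carry over unchanged; only the diagonal terms shrink to ρᵢσᵢ².
True-score variance = [0.64 + 0.93 + 0.67] + 2.88 = 2.24 + 2.88 = 5.12.
Reliability = 5.12 / 5.88 = 0.871.

0.871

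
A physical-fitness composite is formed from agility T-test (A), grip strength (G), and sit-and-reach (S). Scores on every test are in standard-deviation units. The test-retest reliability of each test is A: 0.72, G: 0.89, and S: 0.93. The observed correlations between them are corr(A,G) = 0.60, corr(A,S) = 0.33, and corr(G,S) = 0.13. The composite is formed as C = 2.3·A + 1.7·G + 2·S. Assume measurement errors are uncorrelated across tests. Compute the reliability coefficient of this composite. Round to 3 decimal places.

Var(C) = 2.3² + 1.7² + 2² + 2·[3.91·0.60 + 4.6·0.33 + 3.4·0.13] = 12.18 + 8.612 = 20.792.
With uncorrelated errors the cross-covariances are all true-score covariance, so they carry over unchanged; only the diagonal terms shrink to ρᵢσᵢ².
True-score variance = [2.3²·0.72 + 1.7²·0.89 + 2²·0.93] + 8.612 = 10.1009 + 8.612 = 18.7129.
Reliability = 18.7129 / 20.792 = 0.900.

0.900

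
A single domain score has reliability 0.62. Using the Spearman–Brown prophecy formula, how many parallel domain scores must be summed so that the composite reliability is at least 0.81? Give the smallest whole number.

k ≥ ρ*(1−ρ₁)/(ρ₁(1−ρ*)) = 0.81·0.38 / (0.62·0.19) = 2.613.
Smallest integer k = 3.

3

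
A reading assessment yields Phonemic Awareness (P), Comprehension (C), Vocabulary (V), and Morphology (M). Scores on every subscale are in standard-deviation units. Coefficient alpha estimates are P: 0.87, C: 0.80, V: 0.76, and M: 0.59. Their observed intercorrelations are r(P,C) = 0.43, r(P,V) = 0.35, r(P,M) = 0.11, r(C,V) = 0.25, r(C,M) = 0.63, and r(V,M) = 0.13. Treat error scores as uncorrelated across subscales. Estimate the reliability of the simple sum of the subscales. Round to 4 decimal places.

0.8744

Var(P+C+V+M) = 4 + 2·[0.43 + 0.35 + 0.11 + 0.25 + 0.63 + 0.13] = 4 + 3.8 = 7.8.
Under uncorrelated errors the observed covariances equal the true-score covariances, so only the own-variance terms attenuate.
True-score variance = [0.87 + 0.80 + 0.76 + 0.59] + 3.8 = 3.02 + 3.8 = 6.82.
Reliability = 6.82 / 7.8 = 0.8744.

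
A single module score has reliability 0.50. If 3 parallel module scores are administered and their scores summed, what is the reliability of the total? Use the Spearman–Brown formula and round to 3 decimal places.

0.750

ρ_k = kρ / (1 + (k−1)ρ) = 3·0.50 / (1 + 2·0.50) = 1.500 / 2.000 = 0.750.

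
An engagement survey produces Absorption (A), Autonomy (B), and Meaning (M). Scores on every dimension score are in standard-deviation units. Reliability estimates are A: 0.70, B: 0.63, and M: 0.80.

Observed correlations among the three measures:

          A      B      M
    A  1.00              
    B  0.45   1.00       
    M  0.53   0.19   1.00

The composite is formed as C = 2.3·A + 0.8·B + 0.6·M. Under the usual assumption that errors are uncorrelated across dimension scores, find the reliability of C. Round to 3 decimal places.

Var(C) = 2.3² + 0.8² + 0.6² + 2·[1.84·0.45 + 1.38·0.53 + 0.48·0.19] = 6.29 + 3.3012 = 9.5912.
Because errors are independent across components, Cov(Tᵢ,Tⱼ) = Cov(Xᵢ,Xⱼ); the off-diagonal part of the true-score variance is the same as above.
True-score variance = [2.3²·0.70 + 0.8²·0.63 + 0.6²·0.80] + 3.3012 = 4.3942 + 3.3012 = 7.6954.
Reliability = 7.6954 / 9.5912 = 0.802.

0.802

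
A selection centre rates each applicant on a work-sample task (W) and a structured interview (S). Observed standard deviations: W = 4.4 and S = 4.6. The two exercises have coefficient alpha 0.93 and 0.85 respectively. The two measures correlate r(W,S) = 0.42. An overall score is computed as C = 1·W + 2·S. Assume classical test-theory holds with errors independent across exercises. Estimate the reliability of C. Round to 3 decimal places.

0.898

Var(C) = 4.4² + 2²·4.6² + 2·[2·4.4·4.6·0.42] = 104 + 34.0032 = 138.003.
With uncorrelated errors the cross-covariances are all true-score covariance, so they carry over unchanged; only the diagonal terms shrink to ρᵢσᵢ².
True-score variance = [4.4²·0.93 + 2²·4.6²·0.85] + 34.0032 = 89.9488 + 34.0032 = 123.952.
Reliability = 123.952 / 138.003 = 0.898.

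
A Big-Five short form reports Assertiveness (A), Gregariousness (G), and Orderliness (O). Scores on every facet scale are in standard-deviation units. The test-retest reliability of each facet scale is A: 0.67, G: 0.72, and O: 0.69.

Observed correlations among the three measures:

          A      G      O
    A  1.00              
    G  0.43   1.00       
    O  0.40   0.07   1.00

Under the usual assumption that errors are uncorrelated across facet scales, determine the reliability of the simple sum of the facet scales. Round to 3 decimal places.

0.808

Var(A+G+O) = 3 + 2·[0.43 + 0.40 + 0.07] = 3 + 1.8 = 4.8.
Because errors are independent across components, Cov(Tᵢ,Tⱼ) = Cov(Xᵢ,Xⱼ); the off-diagonal part of the true-score variance is the same as above.
True-score variance = [0.67 + 0.72 + 0.69] + 1.8 = 2.08 + 1.8 = 3.88.
Reliability = 3.88 / 4.8 = 0.808.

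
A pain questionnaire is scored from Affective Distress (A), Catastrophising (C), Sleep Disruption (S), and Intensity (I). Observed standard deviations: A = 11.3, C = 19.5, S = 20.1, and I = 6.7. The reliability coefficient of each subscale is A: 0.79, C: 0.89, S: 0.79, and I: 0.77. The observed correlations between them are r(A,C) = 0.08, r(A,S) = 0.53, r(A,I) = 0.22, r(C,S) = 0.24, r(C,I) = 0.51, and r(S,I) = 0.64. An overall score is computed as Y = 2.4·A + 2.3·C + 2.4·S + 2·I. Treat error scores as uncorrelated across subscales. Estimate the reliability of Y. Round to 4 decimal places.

0.9044

Var(Y) = 2.4²·11.3² + 2.3²·19.5² + 2.4²·20.1² + 2²·6.7² + 2·[5.52·11.3·19.5·0.08 + 5.76·11.3·20.1·0.53 + 4.8·11.3·6.7·0.22 + 5.52·19.5·20.1·0.24 + 4.6·19.5·6.7·0.51 + 4.8·20.1·6.7·0.64] = 5253.67 + 4220.21 = 9473.89.
Under uncorrelated errors the observed covariances equal the true-score covariances, so only the own-variance terms attenuate.
True-score variance = [2.4²·11.3²·0.79 + 2.3²·19.5²·0.89 + 2.4²·20.1²·0.79 + 2²·6.7²·0.77] + 4220.21 = 4347.96 + 4220.21 = 8568.17.
Reliability = 8568.17 / 9473.89 = 0.9044.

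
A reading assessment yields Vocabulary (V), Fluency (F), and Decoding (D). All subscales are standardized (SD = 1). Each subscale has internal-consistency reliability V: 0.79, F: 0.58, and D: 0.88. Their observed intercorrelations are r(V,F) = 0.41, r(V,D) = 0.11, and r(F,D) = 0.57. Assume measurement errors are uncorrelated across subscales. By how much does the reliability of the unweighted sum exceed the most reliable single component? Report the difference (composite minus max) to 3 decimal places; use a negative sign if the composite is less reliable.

-0.025

Var(sum) = 3 + 2.18 = 5.18; true-score variance = 2.25 + 2.18 = 4.43; composite reliability = 0.8552.
Max component reliability = 0.8800.
Difference = 0.8552 − 0.8800 = -0.025.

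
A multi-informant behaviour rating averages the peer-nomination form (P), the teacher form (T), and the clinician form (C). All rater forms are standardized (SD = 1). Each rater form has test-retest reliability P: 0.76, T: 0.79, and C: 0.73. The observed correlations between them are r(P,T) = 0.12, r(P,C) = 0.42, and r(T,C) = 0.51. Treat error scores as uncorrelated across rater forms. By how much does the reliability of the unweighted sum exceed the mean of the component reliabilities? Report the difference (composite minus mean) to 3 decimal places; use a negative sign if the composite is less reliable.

Var(sum) = 3 + 2.1 = 5.1; true-score variance = 2.28 + 2.1 = 4.38; composite reliability = 0.8588.
Mean component reliability = 0.7600.
Difference = 0.8588 − 0.7600 = 0.099.

0.099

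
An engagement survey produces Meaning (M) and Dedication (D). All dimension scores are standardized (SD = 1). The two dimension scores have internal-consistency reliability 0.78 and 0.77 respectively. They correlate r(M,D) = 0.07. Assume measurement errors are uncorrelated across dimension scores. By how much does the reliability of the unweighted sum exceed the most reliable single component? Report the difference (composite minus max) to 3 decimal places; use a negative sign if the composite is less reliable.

0.010

Var(sum) = 2 + 0.14 = 2.14; true-score variance = 1.55 + 0.14 = 1.69; composite reliability = 0.7897.
Max component reliability = 0.7800.
Difference = 0.7897 − 0.7800 = 0.010.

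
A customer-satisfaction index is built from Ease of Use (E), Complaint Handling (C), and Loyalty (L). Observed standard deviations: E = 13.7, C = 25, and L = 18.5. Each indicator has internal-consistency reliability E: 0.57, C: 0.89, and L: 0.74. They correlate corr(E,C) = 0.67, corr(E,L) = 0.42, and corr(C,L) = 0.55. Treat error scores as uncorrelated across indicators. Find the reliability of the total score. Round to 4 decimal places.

0.8979

Var(E+C+L) = 13.7² + 25² + 18.5² + 2·[13.7·25·0.67 + 13.7·18.5·0.42 + 25·18.5·0.55] = 1154.94 + 1180.6 = 2335.54.
Because errors are independent across components, Cov(Tᵢ,Tⱼ) = Cov(Xᵢ,Xⱼ); the off-diagonal part of the true-score variance is the same as above.
True-score variance = [13.7²·0.57 + 25²·0.89 + 18.5²·0.74] + 1180.6 = 916.498 + 1180.6 = 2097.1.
Reliability = 2097.1 / 2335.54 = 0.8979.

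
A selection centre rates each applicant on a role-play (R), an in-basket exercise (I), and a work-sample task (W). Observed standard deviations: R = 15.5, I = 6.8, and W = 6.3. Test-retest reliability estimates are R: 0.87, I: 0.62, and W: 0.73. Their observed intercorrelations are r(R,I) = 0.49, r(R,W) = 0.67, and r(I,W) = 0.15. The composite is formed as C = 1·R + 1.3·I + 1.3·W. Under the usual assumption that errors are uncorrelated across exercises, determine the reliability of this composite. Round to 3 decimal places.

Var(C) = 15.5² + 1.3²·6.8² + 1.3²·6.3² + 2·[1.3·15.5·6.8·0.49 + 1.3·15.5·6.3·0.67 + 1.69·6.8·6.3·0.15] = 385.472 + 326.106 = 711.577.
Under uncorrelated errors the observed covariances equal the true-score covariances, so only the own-variance terms attenuate.
True-score variance = [15.5²·0.87 + 1.3²·6.8²·0.62 + 1.3²·6.3²·0.73] + 326.106 = 306.433 + 326.106 = 632.539.
Reliability = 632.539 / 711.577 = 0.889.

0.889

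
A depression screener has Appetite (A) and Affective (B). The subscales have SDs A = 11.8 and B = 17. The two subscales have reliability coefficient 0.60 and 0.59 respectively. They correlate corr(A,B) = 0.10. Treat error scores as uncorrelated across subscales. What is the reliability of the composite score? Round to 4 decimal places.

0.6281

Var(A+B) = 11.8² + 17² + 2·[11.8·17·0.10] = 428.24 + 40.12 = 468.36.
Under uncorrelated errors the observed covariances equal the true-score covariances, so only the own-variance terms attenuate.
True-score variance = [11.8²·0.60 + 17²·0.59] + 40.12 = 254.054 + 40.12 = 294.174.
Reliability = 294.174 / 468.36 = 0.6281.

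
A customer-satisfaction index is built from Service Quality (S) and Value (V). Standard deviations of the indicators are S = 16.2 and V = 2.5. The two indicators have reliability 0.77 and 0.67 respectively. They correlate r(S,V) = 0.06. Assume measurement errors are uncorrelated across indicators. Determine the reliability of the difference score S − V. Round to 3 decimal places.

Var(S−V) = 16.2² + 2.5² − 2·16.2·2.5·0.06 = 268.69 − 4.86 = 263.83.
With uncorrelated errors the cross-covariances are all true-score covariance, so they carry over unchanged; only the diagonal terms shrink to ρᵢσᵢ².
True-score variance = [16.2²·0.77 + 2.5²·0.67] − 4.86 = 206.266 − 4.86 = 201.406.
Reliability = 201.406 / 263.83 = 0.763.

0.763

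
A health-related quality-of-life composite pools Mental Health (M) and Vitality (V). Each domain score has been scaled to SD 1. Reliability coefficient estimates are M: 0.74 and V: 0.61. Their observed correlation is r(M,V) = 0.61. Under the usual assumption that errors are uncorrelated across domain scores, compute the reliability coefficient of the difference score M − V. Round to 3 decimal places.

0.167

Var(M−V) = 1 + 1 − 2·0.61 = 2 − 1.22 = 0.78.
Because errors are independent across components, Cov(Tᵢ,Tⱼ) = Cov(Xᵢ,Xⱼ); the off-diagonal part of the true-score variance is the same as above.
True-score variance = [0.74 + 0.61] − 1.22 = 1.35 − 1.22 = 0.13.
Reliability = 0.13 / 0.78 = 0.167.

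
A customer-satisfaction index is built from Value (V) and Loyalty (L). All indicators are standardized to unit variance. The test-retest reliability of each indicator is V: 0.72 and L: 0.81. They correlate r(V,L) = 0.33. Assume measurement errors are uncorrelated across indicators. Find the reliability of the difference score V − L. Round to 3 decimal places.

0.649

Var(V−L) = 1 + 1 − 2·0.33 = 2 − 0.66 = 1.34.
Because errors are independent across components, Cov(Tᵢ,Tⱼ) = Cov(Xᵢ,Xⱼ); the off-diagonal part of the true-score variance is the same as above.
True-score variance = [0.72 + 0.81] − 0.66 = 1.53 − 0.66 = 0.87.
Reliability = 0.87 / 1.34 = 0.649.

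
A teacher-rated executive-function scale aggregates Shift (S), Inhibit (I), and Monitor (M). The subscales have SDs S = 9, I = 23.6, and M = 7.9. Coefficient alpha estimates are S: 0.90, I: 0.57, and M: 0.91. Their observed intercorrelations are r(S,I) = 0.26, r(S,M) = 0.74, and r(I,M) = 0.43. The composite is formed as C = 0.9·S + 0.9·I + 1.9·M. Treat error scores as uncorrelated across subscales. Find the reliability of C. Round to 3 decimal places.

0.828

Var(C) = 0.9²·9² + 0.9²·23.6² + 1.9²·7.9² + 2·[0.81·9·23.6·0.26 + 1.71·9·7.9·0.74 + 1.71·23.6·7.9·0.43] = 742.048 + 543.581 = 1285.63.
Under uncorrelated errors the observed covariances equal the true-score covariances, so only the own-variance terms attenuate.
True-score variance = [0.9²·9²·0.90 + 0.9²·23.6²·0.57 + 1.9²·7.9²·0.91] + 543.581 = 521.221 + 543.581 = 1064.8.
Reliability = 1064.8 / 1285.63 = 0.828.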